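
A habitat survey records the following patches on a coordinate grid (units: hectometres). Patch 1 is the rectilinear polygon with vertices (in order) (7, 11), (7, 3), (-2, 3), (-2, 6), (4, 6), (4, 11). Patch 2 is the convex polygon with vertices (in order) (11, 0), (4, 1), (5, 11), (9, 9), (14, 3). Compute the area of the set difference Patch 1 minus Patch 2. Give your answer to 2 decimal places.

23.80

|Patch 1| = 42, |Patch 1∩Patch 2| = 18.2.
|Patch 1 ∖ Patch 2| = |Patch 1| − |Patch 1∩Patch 2| = 42 − 18.2 = 23.80.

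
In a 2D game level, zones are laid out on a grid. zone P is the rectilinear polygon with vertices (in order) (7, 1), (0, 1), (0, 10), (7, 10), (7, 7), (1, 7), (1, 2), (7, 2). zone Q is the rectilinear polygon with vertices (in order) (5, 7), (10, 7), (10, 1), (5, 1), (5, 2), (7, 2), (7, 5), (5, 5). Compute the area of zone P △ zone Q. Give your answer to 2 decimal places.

|zone P| = 33, |zone Q| = 24, |zone P∩zone Q| = 2.
|zone P △ zone Q| = |zone P| + |zone Q| − 2·|zone P∩zone Q| = 33 + 24 − 4 = 53.00.

53.00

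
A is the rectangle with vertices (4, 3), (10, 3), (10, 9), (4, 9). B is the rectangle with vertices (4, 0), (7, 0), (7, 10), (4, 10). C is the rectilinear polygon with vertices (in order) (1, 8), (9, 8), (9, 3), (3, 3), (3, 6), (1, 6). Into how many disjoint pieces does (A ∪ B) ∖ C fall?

(A ∪ B) ∖ C splits into 2 disjoint pieces (area 14, area 9).

2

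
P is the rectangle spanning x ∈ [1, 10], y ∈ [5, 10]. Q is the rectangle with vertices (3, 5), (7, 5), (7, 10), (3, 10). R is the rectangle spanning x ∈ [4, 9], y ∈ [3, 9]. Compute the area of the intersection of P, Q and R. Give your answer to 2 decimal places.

The intersection is the polygon with vertices (7,5), (4,5), (4,9), (7,9).
By the shoelace formula its area is 12.00.

12.00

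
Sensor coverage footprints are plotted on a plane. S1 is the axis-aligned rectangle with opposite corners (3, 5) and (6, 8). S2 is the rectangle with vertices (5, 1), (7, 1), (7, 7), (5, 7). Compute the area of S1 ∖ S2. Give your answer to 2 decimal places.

|S1∩S2|: x∈[5,6], y∈[5,7] → 1·2 = 2.
|S1| = 9.
|S1 ∖ S2| = |S1| − |S1∩S2| = 9 − 2 = 7.00.

7.00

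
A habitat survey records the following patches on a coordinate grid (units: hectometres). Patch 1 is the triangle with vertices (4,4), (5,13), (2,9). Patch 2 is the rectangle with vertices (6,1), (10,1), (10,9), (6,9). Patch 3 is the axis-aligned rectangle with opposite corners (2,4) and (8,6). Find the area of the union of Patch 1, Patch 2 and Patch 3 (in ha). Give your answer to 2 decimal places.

50.48

By inclusion–exclusion:
Individual areas: |Patch 1| = 11.5, |Patch 2| = 32, |Patch 3| = 12.
|Patch 1∩Patch 2| = 0.
|Patch 1∩Patch 3| = 1.0222.
|Patch 2∩Patch 3|: x∈[6,8], y∈[4,6] → 2·2 = 4.
|Patch 1∩Patch 2∩Patch 3| = 0.
|Patch 1 ∪ Patch 2 ∪ Patch 3| = 55.5 − 5.0222 + 0 = 50.48.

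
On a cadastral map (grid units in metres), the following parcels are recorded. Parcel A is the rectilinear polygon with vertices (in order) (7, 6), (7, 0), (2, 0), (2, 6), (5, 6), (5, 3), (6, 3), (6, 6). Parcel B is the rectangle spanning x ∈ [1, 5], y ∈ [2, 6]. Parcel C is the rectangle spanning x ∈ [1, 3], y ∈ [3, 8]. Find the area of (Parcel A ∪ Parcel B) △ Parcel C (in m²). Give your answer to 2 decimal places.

|Parcel A ∪ Parcel B| = 31.
|(Parcel A ∪ Parcel B) ∩ Parcel C| = 6.
|(Parcel A ∪ Parcel B) △ Parcel C| = 31 + 10 − 12 = 29.00.

29.00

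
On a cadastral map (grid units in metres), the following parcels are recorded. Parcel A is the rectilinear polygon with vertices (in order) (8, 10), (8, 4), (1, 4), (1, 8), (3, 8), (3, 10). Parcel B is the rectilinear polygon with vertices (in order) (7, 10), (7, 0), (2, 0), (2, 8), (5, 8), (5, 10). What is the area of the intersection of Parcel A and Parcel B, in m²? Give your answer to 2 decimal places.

24.00

The intersection is the polygon with vertices (2,4), (2,8), (3,8), (5,8), (5,10), (7,10), (7,4).
By the shoelace formula its area is 24.00.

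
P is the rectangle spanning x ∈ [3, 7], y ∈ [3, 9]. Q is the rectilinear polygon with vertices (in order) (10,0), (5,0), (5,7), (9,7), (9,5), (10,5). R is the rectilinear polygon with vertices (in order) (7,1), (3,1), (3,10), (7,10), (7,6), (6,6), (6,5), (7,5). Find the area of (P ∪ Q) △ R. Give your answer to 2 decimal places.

|P ∪ Q| = 49.
|(P ∪ Q) ∩ R| = 27.
|(P ∪ Q) △ R| = 49 + 35 − 54 = 30.00.

30.00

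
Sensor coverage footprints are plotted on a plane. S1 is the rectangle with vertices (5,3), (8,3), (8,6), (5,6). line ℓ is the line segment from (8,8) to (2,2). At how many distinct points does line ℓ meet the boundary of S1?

2

The segment meets the boundary at (5,5), (6,6).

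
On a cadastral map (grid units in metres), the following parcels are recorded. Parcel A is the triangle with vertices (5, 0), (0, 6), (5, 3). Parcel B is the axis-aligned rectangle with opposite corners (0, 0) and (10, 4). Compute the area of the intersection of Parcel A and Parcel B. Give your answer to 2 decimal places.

The intersection is the polygon with vertices (1.667,4), (3.333,4), (5,3), (5,0).
By the shoelace formula its area is 5.83.

5.83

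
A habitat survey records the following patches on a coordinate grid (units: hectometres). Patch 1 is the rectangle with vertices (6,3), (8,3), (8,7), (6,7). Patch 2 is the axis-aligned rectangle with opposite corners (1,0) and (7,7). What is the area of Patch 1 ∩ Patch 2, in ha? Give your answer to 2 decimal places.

|Patch 1∩Patch 2|: x∈[6,7], y∈[3,7] → 1·4 = 4.

4.00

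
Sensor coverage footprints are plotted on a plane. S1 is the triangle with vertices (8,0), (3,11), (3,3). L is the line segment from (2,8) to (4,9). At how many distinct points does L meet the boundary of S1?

The segment meets the boundary at (3.926,8.963), (3,8.5).

2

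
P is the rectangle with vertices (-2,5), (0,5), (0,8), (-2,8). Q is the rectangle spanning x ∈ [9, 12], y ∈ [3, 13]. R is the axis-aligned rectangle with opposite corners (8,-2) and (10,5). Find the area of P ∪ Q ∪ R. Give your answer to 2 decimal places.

By inclusion–exclusion:
Individual areas: |P| = 6, |Q| = 30, |R| = 14.
|P∩Q| = 0 (no overlap).
|P∩R| = 0 (no overlap).
|Q∩R|: x∈[9,10], y∈[3,5] → 1·2 = 2.
|P∩Q∩R| = 0.
|P ∪ Q ∪ R| = 50 − 2 + 0 = 48.00.

48.00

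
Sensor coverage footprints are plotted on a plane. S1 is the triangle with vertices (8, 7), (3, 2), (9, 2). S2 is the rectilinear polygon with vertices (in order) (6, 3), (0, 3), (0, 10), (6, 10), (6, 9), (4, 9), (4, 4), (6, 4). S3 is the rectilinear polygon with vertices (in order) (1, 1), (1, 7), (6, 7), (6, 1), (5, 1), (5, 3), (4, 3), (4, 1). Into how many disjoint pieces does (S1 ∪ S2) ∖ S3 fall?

(S1 ∪ S2) ∖ S3 splits into 3 disjoint pieces (area 10.5, area 1, area 18).

3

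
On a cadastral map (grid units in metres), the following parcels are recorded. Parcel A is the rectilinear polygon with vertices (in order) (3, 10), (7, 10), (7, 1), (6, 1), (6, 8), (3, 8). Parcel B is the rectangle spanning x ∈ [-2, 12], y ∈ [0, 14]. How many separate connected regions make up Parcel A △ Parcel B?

1

Parcel A △ Parcel B is a single connected region.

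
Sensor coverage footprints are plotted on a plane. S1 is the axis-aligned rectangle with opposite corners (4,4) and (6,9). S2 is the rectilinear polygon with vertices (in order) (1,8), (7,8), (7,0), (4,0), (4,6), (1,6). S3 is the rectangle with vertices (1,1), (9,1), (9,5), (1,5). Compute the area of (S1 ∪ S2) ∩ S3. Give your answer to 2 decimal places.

12.00

The region (S1 ∪ S2) ∩ S3 is the polygon with vertices (7,1), (4,1), (4,4), (4,5), (7,5).
By the shoelace formula its area is 12.00.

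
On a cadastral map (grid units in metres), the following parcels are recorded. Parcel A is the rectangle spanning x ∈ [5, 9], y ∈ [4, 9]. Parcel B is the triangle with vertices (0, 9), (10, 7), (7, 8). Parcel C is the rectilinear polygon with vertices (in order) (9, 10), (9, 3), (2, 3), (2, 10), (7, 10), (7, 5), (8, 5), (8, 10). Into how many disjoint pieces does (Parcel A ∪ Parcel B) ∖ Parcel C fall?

3

(Parcel A ∪ Parcel B) ∖ Parcel C splits into 3 disjoint pieces (area 0.1143, area 4, area 0.0667).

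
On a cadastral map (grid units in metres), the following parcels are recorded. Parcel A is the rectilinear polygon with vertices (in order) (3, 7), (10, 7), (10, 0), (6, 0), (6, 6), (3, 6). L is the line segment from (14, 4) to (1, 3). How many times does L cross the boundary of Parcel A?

2

The segment meets the boundary at (6,3.385), (10,3.692).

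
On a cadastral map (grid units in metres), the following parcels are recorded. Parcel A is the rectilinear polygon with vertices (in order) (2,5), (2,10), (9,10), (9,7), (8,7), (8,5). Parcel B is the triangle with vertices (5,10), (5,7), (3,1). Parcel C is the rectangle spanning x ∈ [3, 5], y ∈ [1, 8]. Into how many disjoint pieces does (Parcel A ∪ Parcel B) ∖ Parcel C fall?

(Parcel A ∪ Parcel B) ∖ Parcel C is a single connected region.

1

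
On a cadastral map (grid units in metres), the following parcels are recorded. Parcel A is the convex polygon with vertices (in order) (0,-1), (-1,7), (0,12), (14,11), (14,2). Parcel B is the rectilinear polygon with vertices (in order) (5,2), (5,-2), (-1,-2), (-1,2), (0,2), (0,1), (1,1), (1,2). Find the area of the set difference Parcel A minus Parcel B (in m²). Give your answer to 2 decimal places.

|Parcel A| = 160.5, |Parcel A∩Parcel B| = 11.8839.
|Parcel A ∖ Parcel B| = |Parcel A| − |Parcel A∩Parcel B| = 160.5 − 11.8839 = 148.62.

148.62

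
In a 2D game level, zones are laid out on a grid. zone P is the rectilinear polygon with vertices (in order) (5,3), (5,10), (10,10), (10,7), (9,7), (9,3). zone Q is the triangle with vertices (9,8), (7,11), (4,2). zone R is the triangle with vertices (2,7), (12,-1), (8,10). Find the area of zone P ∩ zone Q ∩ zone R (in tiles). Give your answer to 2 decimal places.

10.94

The intersection is the polygon with vertices (6.4,9.2), (7.75,9.875), (8.4,8.9), (8.81,7.772), (5.7,4.04), (5,4.6), (5,5).
By the shoelace formula its area is 10.94.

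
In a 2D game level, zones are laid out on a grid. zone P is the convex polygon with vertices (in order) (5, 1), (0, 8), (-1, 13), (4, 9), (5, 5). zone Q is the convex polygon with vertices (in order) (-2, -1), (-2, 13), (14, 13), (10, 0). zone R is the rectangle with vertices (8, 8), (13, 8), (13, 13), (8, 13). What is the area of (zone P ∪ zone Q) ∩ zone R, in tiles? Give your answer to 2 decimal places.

24.53

The region (zone P ∪ zone Q) ∩ zone R is the polygon with vertices (13,13), (13,9.75), (12.461,8), (8,8), (8,13).
By the shoelace formula its area is 24.53.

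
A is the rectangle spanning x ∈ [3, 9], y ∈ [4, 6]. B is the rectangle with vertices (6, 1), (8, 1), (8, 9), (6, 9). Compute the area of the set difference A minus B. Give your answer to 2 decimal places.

|A∩B|: x∈[6,8], y∈[4,6] → 2·2 = 4.
|A| = 12.
|A ∖ B| = |A| − |A∩B| = 12 − 4 = 8.00.

8.00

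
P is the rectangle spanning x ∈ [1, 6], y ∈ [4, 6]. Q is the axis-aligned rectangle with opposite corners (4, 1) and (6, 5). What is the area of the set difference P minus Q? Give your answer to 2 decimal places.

8.00

|P∩Q|: x∈[4,6], y∈[4,5] → 2·1 = 2.
|P| = 10.
|P ∖ Q| = |P| − |P∩Q| = 10 − 2 = 8.00.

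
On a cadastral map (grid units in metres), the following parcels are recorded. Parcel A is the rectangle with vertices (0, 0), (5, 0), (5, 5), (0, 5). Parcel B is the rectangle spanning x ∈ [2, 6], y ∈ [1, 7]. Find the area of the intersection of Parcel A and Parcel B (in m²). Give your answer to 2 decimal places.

|Parcel A∩Parcel B|: x∈[2,5], y∈[1,5] → 3·4 = 12.

12.00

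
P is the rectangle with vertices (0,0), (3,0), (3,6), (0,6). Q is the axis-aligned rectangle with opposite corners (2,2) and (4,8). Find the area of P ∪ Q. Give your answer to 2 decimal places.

26.00

By inclusion–exclusion:
Individual areas: |P| = 18, |Q| = 12.
|P∩Q|: x∈[2,3], y∈[2,6] → 1·4 = 4.
|P ∪ Q| = 30 − 4 = 26.00.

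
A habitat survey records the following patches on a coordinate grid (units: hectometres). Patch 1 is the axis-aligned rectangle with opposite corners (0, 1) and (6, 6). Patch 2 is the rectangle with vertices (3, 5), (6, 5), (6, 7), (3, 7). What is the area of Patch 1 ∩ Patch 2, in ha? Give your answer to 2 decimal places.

|Patch 1∩Patch 2|: x∈[3,6], y∈[5,6] → 3·1 = 3.

3.00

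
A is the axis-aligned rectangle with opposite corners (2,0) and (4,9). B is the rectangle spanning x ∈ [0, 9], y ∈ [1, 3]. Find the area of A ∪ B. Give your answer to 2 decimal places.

By inclusion–exclusion:
Individual areas: |A| = 18, |B| = 18.
|A∩B|: x∈[2,4], y∈[1,3] → 2·2 = 4.
|A ∪ B| = 36 − 4 = 32.00.

32.00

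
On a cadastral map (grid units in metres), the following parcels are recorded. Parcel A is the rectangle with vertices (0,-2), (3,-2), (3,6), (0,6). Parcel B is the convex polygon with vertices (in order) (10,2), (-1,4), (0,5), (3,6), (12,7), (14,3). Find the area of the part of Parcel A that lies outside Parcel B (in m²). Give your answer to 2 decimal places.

|Parcel A| = 24, |Parcel A∩Parcel B| = 5.8636.
|Parcel A ∖ Parcel B| = |Parcel A| − |Parcel A∩Parcel B| = 24 − 5.8636 = 18.14.

18.14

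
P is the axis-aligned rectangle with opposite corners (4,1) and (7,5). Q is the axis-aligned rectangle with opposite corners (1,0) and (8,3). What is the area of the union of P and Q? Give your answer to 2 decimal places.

27.00

By inclusion–exclusion:
Individual areas: |P| = 12, |Q| = 21.
|P∩Q|: x∈[4,7], y∈[1,3] → 3·2 = 6.
|P ∪ Q| = 33 − 6 = 27.00.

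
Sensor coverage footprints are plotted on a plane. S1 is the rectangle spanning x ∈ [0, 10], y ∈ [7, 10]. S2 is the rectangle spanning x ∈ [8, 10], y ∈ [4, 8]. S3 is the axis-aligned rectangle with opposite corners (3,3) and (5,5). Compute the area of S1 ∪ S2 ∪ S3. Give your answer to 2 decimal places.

40.00

By inclusion–exclusion:
Individual areas: |S1| = 30, |S2| = 8, |S3| = 4.
|S1∩S2|: x∈[8,10], y∈[7,8] → 2·1 = 2.
|S1∩S3| = 0 (no overlap).
|S2∩S3| = 0 (no overlap).
|S1∩S2∩S3| = 0.
|S1 ∪ S2 ∪ S3| = 42 − 2 + 0 = 40.00.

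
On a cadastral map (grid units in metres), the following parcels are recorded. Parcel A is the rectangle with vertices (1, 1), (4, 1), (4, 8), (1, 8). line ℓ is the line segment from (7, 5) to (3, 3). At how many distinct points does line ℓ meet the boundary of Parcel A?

1

The segment meets the boundary at (4,3.5).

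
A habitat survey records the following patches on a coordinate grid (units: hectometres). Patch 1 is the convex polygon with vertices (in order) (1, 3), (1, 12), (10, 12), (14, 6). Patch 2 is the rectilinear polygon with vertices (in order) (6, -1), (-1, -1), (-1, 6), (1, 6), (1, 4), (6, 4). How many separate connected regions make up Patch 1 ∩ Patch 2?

1

Patch 1 ∩ Patch 2 is a single connected region.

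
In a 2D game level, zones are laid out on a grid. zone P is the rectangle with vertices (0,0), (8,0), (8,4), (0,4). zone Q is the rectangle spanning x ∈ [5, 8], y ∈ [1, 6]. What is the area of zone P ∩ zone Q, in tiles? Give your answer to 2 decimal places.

|zone P∩zone Q|: x∈[5,8], y∈[1,4] → 3·3 = 9.

9.00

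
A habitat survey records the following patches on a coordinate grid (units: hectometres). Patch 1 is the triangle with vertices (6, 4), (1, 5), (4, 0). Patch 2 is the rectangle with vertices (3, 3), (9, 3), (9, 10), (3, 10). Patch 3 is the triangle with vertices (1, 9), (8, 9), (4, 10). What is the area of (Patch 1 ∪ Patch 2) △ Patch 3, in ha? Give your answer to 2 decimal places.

47.18

|Patch 1 ∪ Patch 2| = 49.35.
|(Patch 1 ∪ Patch 2) ∩ Patch 3| = 2.8333.
|(Patch 1 ∪ Patch 2) △ Patch 3| = 49.35 + 3.5 − 5.6667 = 47.18.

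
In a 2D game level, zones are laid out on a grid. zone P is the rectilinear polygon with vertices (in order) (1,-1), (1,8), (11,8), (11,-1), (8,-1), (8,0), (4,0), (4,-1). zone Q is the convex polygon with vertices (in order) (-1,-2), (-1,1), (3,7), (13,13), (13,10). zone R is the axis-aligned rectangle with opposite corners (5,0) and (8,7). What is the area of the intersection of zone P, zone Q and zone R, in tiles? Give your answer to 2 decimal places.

The intersection is the polygon with vertices (5,3.143), (5,7), (8,7), (8,5.714).
By the shoelace formula its area is 7.71.

7.71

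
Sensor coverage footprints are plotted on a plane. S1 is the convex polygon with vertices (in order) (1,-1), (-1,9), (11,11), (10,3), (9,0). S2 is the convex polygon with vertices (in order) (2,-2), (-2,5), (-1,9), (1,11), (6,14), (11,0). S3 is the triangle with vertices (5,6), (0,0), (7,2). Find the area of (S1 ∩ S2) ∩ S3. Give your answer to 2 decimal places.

15.78

The region (S1 ∩ S2) ∩ S3 is the polygon with vertices (0.645,0.774), (5,6), (7,2), (0.757,0.216).
By the shoelace formula its area is 15.78.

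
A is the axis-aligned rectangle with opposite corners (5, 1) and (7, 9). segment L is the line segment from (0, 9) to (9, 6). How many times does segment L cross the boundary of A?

The segment meets the boundary at (7,6.667), (5,7.333).

2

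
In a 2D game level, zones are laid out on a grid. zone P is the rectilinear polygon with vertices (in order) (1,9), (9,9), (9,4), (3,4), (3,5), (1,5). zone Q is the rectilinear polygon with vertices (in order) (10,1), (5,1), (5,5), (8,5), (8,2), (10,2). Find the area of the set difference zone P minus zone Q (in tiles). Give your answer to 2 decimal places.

35.00

|zone P| = 38, |zone P∩zone Q| = 3.
|zone P ∖ zone Q| = |zone P| − |zone P∩zone Q| = 38 − 3 = 35.00.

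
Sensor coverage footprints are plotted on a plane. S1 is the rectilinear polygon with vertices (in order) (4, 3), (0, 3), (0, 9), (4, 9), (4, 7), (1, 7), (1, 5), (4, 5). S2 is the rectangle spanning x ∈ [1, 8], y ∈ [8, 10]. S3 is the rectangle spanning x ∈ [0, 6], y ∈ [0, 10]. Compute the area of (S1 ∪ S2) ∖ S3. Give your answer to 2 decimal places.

4.00

|S1 ∪ S2| = 29.
|(S1 ∪ S2) ∩ S3| = 25.
|(S1 ∪ S2) ∖ S3| = 29 − 25 = 4.00.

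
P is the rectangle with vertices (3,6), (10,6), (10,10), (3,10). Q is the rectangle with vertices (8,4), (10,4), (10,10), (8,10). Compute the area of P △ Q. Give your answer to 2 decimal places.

|P∩Q|: x∈[8,10], y∈[6,10] → 2·4 = 8.
|P △ Q| = |P| + |Q| − 2·|P∩Q| = 28 + 12 − 16 = 24.00.

24.00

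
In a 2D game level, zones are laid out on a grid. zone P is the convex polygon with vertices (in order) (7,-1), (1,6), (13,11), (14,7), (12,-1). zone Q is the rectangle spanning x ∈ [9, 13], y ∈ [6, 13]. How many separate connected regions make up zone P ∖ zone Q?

1

zone P ∖ zone Q is a single connected region.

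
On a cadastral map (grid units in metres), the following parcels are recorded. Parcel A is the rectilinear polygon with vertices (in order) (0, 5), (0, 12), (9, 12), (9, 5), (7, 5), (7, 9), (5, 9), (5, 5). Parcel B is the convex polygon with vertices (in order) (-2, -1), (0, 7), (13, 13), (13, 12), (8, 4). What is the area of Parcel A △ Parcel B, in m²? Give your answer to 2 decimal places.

|Parcel A| = 55, |Parcel B| = 81, |Parcel A∩Parcel B| = 28.5798.
|Parcel A △ Parcel B| = |Parcel A| + |Parcel B| − 2·|Parcel A∩Parcel B| = 55 + 81 − 57.1596 = 78.84.

78.84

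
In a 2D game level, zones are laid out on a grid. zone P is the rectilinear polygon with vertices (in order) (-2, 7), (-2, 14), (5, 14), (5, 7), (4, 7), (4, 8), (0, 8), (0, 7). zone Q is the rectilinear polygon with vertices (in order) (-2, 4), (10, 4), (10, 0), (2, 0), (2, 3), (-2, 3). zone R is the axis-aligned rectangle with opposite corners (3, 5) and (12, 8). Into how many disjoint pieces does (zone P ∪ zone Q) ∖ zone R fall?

2

(zone P ∪ zone Q) ∖ zone R splits into 2 disjoint pieces (area 44, area 36).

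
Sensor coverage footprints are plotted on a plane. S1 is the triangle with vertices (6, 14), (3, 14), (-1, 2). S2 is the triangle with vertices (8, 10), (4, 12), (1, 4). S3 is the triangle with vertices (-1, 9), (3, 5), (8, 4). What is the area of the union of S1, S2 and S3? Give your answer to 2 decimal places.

By inclusion–exclusion:
Individual areas: |S1| = 18, |S2| = 19, |S3| = 8.
|S1∩S2| = 1.5323.
|S1∩S3| = 1.0018.
|S2∩S3| = 1.8101.
|S1∩S2∩S3| = 0.
|S1 ∪ S2 ∪ S3| = 45 − 4.3442 + 0 = 40.66.

40.66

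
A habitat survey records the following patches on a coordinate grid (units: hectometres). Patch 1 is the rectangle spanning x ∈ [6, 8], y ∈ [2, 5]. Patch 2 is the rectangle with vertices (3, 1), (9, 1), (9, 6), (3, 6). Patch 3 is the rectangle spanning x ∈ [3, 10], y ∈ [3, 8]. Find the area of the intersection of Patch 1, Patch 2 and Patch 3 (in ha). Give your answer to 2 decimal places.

The intersection is the polygon with vertices (6,5), (8,5), (8,3), (6,3).
By the shoelace formula its area is 4.00.

4.00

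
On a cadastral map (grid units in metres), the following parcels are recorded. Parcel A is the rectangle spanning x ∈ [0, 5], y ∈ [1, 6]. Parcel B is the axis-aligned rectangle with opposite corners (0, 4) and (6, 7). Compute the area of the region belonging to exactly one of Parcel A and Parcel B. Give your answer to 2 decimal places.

|Parcel A∩Parcel B|: x∈[0,5], y∈[4,6] → 5·2 = 10.
|Parcel A △ Parcel B| = |Parcel A| + |Parcel B| − 2·|Parcel A∩Parcel B| = 25 + 18 − 20 = 23.00.

23.00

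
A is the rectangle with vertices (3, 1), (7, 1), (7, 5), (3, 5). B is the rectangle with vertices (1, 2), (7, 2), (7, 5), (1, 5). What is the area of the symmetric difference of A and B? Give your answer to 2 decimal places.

10.00

|A∩B|: x∈[3,7], y∈[2,5] → 4·3 = 12.
|A △ B| = |A| + |B| − 2·|A∩B| = 16 + 18 − 24 = 10.00.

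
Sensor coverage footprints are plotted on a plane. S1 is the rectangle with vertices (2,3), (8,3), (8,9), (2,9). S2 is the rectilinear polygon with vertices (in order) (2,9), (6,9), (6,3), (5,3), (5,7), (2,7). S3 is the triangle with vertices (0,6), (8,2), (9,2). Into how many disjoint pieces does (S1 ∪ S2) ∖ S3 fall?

(S1 ∪ S2) ∖ S3 splits into 2 disjoint pieces (area 30.9861, area 4).

2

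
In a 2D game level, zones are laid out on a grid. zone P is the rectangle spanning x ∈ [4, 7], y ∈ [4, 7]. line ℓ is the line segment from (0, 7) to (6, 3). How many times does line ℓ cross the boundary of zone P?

2

The segment meets the boundary at (4.5,4), (4,4.333).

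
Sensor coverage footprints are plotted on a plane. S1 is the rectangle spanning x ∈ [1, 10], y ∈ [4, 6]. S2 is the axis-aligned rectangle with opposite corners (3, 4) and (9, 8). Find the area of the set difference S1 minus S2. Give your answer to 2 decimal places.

6.00

|S1∩S2|: x∈[3,9], y∈[4,6] → 6·2 = 12.
|S1| = 18.
|S1 ∖ S2| = |S1| − |S1∩S2| = 18 − 12 = 6.00.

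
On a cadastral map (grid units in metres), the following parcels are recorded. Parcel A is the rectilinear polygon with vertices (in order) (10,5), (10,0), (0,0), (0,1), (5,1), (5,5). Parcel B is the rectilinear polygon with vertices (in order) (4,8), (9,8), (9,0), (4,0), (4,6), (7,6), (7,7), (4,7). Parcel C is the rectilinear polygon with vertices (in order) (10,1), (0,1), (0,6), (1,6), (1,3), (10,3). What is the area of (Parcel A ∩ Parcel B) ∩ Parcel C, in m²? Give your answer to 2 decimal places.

8.00

|Parcel A ∩ Parcel B| = 21.
|(Parcel A ∩ Parcel B) ∩ Parcel C| = 8.00.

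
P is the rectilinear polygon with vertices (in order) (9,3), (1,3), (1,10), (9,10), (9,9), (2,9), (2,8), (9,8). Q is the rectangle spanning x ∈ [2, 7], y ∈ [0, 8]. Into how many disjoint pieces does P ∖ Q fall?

2

P ∖ Q splits into 2 disjoint pieces (area 10, area 14).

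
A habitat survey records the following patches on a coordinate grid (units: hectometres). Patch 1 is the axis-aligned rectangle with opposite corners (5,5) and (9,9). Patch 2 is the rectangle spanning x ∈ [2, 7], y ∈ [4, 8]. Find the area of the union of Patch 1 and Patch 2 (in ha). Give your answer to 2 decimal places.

30.00

By inclusion–exclusion:
Individual areas: |Patch 1| = 16, |Patch 2| = 20.
|Patch 1∩Patch 2|: x∈[5,7], y∈[5,8] → 2·3 = 6.
|Patch 1 ∪ Patch 2| = 36 − 6 = 30.00.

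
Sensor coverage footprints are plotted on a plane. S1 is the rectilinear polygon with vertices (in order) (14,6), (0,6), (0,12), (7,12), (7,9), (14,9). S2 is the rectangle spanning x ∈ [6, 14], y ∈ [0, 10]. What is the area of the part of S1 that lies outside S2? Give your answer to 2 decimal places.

38.00

|S1| = 63, |S1∩S2| = 25.
|S1 ∖ S2| = |S1| − |S1∩S2| = 63 − 25 = 38.00.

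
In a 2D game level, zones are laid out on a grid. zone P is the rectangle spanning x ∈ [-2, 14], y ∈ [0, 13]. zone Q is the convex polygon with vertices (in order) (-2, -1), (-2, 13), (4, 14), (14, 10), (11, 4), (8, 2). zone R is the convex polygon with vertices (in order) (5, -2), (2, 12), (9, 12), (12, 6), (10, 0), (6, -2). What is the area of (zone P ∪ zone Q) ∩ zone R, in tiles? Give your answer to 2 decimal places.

89.57

The region (zone P ∪ zone Q) ∩ zone R is the polygon with vertices (4.571,0), (2,12), (9,12), (12,6), (10,0).
By the shoelace formula its area is 89.57.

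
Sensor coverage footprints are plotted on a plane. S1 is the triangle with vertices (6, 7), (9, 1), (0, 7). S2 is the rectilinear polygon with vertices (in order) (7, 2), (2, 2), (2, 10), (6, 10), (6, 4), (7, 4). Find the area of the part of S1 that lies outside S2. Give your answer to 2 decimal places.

|S1| = 18, |S1∩S2| = 12.
|S1 ∖ S2| = |S1| − |S1∩S2| = 18 − 12 = 6.00.

6.00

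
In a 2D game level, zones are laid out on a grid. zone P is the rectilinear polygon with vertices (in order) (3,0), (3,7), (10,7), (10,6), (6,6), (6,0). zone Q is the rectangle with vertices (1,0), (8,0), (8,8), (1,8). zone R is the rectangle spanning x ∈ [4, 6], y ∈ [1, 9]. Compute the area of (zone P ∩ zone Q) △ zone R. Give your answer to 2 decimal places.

|zone P ∩ zone Q| = 23.
|(zone P ∩ zone Q) ∩ zone R| = 12.
|(zone P ∩ zone Q) △ zone R| = 23 + 16 − 24 = 15.00.

15.00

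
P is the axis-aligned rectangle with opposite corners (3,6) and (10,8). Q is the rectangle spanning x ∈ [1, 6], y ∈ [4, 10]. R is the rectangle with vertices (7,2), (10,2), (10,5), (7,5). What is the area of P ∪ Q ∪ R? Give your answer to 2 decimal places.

47.00

By inclusion–exclusion:
Individual areas: |P| = 14, |Q| = 30, |R| = 9.
|P∩Q|: x∈[3,6], y∈[6,8] → 3·2 = 6.
|P∩R| = 0 (no overlap).
|Q∩R| = 0 (no overlap).
|P∩Q∩R| = 0.
|P ∪ Q ∪ R| = 53 − 6 + 0 = 47.00.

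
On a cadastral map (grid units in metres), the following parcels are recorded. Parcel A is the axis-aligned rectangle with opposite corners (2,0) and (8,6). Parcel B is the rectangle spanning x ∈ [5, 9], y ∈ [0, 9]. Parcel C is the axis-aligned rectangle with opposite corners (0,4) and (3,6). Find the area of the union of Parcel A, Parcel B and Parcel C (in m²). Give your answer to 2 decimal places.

58.00

By inclusion–exclusion:
Individual areas: |Parcel A| = 36, |Parcel B| = 36, |Parcel C| = 6.
|Parcel A∩Parcel B|: x∈[5,8], y∈[0,6] → 3·6 = 18.
|Parcel A∩Parcel C|: x∈[2,3], y∈[4,6] → 1·2 = 2.
|Parcel B∩Parcel C| = 0 (no overlap).
|Parcel A∩Parcel B∩Parcel C| = 0.
|Parcel A ∪ Parcel B ∪ Parcel C| = 78 − 20 + 0 = 58.00.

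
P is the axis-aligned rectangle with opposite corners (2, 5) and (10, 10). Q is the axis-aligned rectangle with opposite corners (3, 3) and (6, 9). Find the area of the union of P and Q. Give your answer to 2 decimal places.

By inclusion–exclusion:
Individual areas: |P| = 40, |Q| = 18.
|P∩Q|: x∈[3,6], y∈[5,9] → 3·4 = 12.
|P ∪ Q| = 58 − 12 = 46.00.

46.00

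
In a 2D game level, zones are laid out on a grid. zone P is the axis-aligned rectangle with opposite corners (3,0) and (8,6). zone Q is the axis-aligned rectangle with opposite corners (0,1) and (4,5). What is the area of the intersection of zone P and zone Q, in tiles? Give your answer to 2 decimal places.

|zone P∩zone Q|: x∈[3,4], y∈[1,5] → 1·4 = 4.

4.00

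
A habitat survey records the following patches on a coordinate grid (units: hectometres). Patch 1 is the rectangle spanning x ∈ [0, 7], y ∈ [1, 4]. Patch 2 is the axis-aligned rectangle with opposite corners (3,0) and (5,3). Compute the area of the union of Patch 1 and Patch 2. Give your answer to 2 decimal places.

By inclusion–exclusion:
Individual areas: |Patch 1| = 21, |Patch 2| = 6.
|Patch 1∩Patch 2|: x∈[3,5], y∈[1,3] → 2·2 = 4.
|Patch 1 ∪ Patch 2| = 27 − 4 = 23.00.

23.00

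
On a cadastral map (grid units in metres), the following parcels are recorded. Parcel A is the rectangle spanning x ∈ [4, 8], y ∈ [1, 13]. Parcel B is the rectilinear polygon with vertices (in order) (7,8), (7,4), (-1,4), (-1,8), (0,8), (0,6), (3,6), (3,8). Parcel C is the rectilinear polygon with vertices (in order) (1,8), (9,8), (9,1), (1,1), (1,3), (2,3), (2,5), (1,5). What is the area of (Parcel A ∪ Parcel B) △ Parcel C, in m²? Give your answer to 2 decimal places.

|Parcel A ∪ Parcel B| = 62.
|(Parcel A ∪ Parcel B) ∩ Parcel C| = 35.
|(Parcel A ∪ Parcel B) △ Parcel C| = 62 + 54 − 70 = 46.00.

46.00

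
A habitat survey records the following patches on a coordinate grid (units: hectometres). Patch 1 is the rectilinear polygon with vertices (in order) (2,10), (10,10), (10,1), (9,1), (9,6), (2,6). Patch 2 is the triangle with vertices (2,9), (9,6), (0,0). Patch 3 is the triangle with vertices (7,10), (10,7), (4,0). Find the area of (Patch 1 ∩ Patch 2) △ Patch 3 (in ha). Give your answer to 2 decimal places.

26.11

|Patch 1 ∩ Patch 2| = 10.5.
|(Patch 1 ∩ Patch 2) ∩ Patch 3| = 1.9443.
|(Patch 1 ∩ Patch 2) △ Patch 3| = 10.5 + 19.5 − 3.8886 = 26.11.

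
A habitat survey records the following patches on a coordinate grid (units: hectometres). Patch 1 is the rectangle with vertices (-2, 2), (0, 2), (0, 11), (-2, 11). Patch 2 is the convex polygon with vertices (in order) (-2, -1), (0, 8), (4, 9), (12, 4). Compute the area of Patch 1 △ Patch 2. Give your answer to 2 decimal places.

|Patch 1| = 18, |Patch 2| = 72, |Patch 1∩Patch 2| = 4.
|Patch 1 △ Patch 2| = |Patch 1| + |Patch 2| − 2·|Patch 1∩Patch 2| = 18 + 72 − 8 = 82.00.

82.00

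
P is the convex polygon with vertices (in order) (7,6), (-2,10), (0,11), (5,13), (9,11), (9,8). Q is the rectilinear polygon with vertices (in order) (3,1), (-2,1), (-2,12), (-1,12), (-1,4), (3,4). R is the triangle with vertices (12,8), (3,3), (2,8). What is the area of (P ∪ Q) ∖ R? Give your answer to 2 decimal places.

58.93

|P ∪ Q| = 65.5278.
|(P ∪ Q) ∩ R| = 6.6.
|(P ∪ Q) ∖ R| = 65.5278 − 6.6 = 58.93.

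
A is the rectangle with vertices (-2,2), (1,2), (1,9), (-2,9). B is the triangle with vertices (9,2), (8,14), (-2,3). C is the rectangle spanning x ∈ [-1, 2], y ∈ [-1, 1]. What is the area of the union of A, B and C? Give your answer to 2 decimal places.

By inclusion–exclusion:
Individual areas: |A| = 21, |B| = 65.5, |C| = 6.
|A∩B| = 5.3591.
|A∩C| = 0 (no overlap).
|B∩C| = 0.
|A∩B∩C| = 0.
|A ∪ B ∪ C| = 92.5 − 5.3591 + 0 = 87.14.

87.14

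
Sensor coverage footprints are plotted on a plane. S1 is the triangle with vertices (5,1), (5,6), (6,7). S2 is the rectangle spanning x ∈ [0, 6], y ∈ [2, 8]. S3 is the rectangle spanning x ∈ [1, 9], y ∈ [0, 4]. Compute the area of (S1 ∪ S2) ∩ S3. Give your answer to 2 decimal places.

10.08

The region (S1 ∪ S2) ∩ S3 is the polygon with vertices (1,2), (1,4), (6,4), (6,2), (5.167,2), (5,1), (5,2).
By the shoelace formula its area is 10.08.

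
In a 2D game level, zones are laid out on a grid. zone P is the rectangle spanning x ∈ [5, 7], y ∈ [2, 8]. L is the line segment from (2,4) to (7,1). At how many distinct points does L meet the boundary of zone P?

2

The segment meets the boundary at (5.333,2), (5,2.2).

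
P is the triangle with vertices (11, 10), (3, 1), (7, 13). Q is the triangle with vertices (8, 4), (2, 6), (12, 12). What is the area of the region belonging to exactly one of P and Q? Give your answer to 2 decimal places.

24.92

|P| = 30, |Q| = 28, |P∩Q| = 16.5407.
|P △ Q| = |P| + |Q| − 2·|P∩Q| = 30 + 28 − 33.0815 = 24.92.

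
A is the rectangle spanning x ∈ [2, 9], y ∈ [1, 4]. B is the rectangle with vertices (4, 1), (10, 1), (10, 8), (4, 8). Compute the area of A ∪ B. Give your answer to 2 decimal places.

48.00

By inclusion–exclusion:
Individual areas: |A| = 21, |B| = 42.
|A∩B|: x∈[4,9], y∈[1,4] → 5·3 = 15.
|A ∪ B| = 63 − 15 = 48.00.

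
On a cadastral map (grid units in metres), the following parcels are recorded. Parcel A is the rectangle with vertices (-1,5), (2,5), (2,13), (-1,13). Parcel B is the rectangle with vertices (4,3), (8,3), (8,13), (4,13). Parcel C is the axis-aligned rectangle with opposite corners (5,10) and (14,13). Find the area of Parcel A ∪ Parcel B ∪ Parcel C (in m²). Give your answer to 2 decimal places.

82.00

By inclusion–exclusion:
Individual areas: |Parcel A| = 24, |Parcel B| = 40, |Parcel C| = 27.
|Parcel A∩Parcel B| = 0 (no overlap).
|Parcel A∩Parcel C| = 0 (no overlap).
|Parcel B∩Parcel C|: x∈[5,8], y∈[10,13] → 3·3 = 9.
|Parcel A∩Parcel B∩Parcel C| = 0.
|Parcel A ∪ Parcel B ∪ Parcel C| = 91 − 9 + 0 = 82.00.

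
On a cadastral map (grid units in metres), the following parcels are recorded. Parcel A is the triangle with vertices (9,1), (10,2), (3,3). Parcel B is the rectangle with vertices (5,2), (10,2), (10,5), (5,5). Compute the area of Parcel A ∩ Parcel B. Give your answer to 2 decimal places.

The intersection is the polygon with vertices (10,2), (6,2), (5,2.333), (5,2.714).
By the shoelace formula its area is 1.62.

1.62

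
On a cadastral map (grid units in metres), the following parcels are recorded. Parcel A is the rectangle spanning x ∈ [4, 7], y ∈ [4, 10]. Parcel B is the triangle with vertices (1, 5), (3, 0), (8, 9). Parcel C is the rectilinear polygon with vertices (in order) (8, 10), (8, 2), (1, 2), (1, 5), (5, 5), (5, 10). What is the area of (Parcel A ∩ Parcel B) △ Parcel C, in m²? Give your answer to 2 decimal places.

|Parcel A ∩ Parcel B| = 7.8698.
|(Parcel A ∩ Parcel B) ∩ Parcel C| = 5.8698.
|(Parcel A ∩ Parcel B) △ Parcel C| = 7.8698 + 36 − 11.7397 = 32.13.

32.13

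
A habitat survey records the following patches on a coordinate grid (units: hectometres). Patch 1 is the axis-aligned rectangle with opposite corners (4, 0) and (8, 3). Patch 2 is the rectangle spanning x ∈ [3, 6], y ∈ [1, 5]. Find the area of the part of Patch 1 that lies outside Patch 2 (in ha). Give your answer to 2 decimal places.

8.00

|Patch 1∩Patch 2|: x∈[4,6], y∈[1,3] → 2·2 = 4.
|Patch 1| = 12.
|Patch 1 ∖ Patch 2| = |Patch 1| − |Patch 1∩Patch 2| = 12 − 4 = 8.00.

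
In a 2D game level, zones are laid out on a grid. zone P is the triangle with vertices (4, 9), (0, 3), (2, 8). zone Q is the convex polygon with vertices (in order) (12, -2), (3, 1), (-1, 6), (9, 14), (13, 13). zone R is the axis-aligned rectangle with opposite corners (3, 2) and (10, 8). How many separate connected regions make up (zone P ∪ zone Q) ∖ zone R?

1

(zone P ∪ zone Q) ∖ zone R is a single connected region.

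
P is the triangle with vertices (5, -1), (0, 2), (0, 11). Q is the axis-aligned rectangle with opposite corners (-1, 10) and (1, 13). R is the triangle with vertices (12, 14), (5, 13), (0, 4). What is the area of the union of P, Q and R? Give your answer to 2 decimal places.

By inclusion–exclusion:
Individual areas: |P| = 22.5, |Q| = 6, |R| = 29.
|P∩Q| = 0.2083.
|P∩R| = 1.744.
|Q∩R| = 0.
|P∩Q∩R| = 0.
|P ∪ Q ∪ R| = 57.5 − 1.9523 + 0 = 55.55.

55.55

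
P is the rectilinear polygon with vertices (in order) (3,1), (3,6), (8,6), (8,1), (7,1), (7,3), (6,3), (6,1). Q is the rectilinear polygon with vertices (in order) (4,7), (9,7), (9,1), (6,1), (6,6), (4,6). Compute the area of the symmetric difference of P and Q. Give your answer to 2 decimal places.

|P| = 23, |Q| = 20, |P∩Q| = 8.
|P △ Q| = |P| + |Q| − 2·|P∩Q| = 23 + 20 − 16 = 27.00.

27.00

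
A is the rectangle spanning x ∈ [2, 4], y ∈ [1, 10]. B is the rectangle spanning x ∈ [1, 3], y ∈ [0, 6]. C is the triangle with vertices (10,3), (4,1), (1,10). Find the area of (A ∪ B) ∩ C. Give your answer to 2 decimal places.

8.89

The region (A ∪ B) ∩ C is the polygon with vertices (4,1), (2,7), (2,9.222), (4,7.667).
By the shoelace formula its area is 8.89.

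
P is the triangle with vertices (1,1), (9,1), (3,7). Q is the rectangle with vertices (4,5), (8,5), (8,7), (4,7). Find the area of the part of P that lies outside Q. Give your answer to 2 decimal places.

|P| = 24, |P∩Q| = 0.5.
|P ∖ Q| = |P| − |P∩Q| = 24 − 0.5 = 23.50.

23.50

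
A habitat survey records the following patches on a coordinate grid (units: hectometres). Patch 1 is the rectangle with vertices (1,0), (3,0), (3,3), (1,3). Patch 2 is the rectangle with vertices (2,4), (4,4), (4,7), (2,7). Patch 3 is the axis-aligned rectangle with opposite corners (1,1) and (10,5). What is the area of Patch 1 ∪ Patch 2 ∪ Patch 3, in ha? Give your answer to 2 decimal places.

42.00

By inclusion–exclusion:
Individual areas: |Patch 1| = 6, |Patch 2| = 6, |Patch 3| = 36.
|Patch 1∩Patch 2| = 0 (no overlap).
|Patch 1∩Patch 3|: x∈[1,3], y∈[1,3] → 2·2 = 4.
|Patch 2∩Patch 3|: x∈[2,4], y∈[4,5] → 2·1 = 2.
|Patch 1∩Patch 2∩Patch 3| = 0.
|Patch 1 ∪ Patch 2 ∪ Patch 3| = 48 − 6 + 0 = 42.00.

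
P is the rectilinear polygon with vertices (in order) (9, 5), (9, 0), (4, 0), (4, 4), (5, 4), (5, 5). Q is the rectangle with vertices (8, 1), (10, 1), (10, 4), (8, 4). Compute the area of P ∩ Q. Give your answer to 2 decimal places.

3.00

The intersection is the polygon with vertices (9,1), (8,1), (8,4), (9,4).
By the shoelace formula its area is 3.00.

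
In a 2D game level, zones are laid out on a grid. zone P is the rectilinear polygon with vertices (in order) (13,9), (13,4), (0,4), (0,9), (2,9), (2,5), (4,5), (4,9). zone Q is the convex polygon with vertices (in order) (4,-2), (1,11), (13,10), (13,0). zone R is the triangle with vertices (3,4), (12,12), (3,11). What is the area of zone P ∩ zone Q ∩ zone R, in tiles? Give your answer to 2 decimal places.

The intersection is the polygon with vertices (4,5), (4,9), (8.625,9), (3,4), (3,5).
By the shoelace formula its area is 10.06.

10.06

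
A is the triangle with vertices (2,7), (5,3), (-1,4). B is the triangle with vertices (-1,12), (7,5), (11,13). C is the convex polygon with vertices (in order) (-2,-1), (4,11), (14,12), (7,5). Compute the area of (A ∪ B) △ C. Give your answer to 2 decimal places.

|A ∪ B| = 56.5.
|(A ∪ B) ∩ C| = 34.8596.
|(A ∪ B) △ C| = 56.5 + 67.5 − 69.7192 = 54.28.

54.28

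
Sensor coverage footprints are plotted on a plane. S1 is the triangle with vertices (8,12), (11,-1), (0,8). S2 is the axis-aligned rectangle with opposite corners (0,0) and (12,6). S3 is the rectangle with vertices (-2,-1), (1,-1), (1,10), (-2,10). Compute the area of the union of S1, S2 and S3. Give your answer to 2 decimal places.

By inclusion–exclusion:
Individual areas: |S1| = 58, |S2| = 72, |S3| = 33.
|S1∩S2| = 23.7949.
|S1∩S3| = 0.6591.
|S2∩S3|: x∈[0,1], y∈[0,6] → 1·6 = 6.
|S1∩S2∩S3| = 0.
|S1 ∪ S2 ∪ S3| = 163 − 30.454 + 0 = 132.55.

132.55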